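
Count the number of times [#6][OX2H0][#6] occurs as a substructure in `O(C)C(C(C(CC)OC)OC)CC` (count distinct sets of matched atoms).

[#6][OX2H0][#6] is the SMARTS for an ether: an aliphatic oxygen bridging two carbons with no H on the oxygen.
The molecule carries 3 separate instances of a methoxy ether (-OCH3) meeting every constraint; each maps to a distinct set of atoms, giving 3 matches.

3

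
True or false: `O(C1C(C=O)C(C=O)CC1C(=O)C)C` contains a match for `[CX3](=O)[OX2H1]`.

The pattern [CX3](=O)[OX2H1] describes an sp2 carbon double-bonded to O and single-bonded to an -OH oxygen — a carboxylic acid.
The closest candidate here is an aldehyde (-CHO), but there is no singly-bonded oxygen on the carbonyl carbon. No other fragment satisfies the full query, so there is no match.

False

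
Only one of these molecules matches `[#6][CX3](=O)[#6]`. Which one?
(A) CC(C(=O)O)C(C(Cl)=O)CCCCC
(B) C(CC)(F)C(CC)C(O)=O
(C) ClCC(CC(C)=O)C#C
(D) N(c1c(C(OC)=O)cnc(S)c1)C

C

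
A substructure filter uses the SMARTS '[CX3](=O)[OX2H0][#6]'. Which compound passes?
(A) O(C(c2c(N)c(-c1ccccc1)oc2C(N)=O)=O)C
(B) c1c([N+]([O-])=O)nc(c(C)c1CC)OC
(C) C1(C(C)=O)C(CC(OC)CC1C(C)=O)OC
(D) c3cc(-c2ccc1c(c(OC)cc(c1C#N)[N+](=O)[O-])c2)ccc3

A

[CX3](=O)[OX2H0][#6] describes a carbonyl carbon bonded to an oxygen that is itself bonded to carbon (no H on that O) (an ester).
(A) contains a methyl-ester group (-C(=O)OCH3), which satisfies every atom and bond constraint.
(B) has a methoxy ether (-OCH3) but the ether oxygen is not adjacent to a C=O carbon.
(C) has a methoxy ether (-OCH3) but the ether oxygen is not adjacent to a C=O carbon.
(D) has a methoxy ether (-OCH3) but the ether oxygen is not adjacent to a C=O carbon.
So the answer is (A).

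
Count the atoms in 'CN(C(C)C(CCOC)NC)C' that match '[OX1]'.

0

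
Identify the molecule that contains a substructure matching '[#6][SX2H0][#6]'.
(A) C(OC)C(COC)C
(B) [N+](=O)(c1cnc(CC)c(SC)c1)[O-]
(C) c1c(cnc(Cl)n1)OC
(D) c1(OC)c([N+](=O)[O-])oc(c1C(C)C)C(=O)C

[#6][SX2H0][#6] describes an aliphatic sulfur bridging two carbons with no H on the sulfur (a thioether).
(A) has a methoxy ether (-OCH3) but the bridging atom is O, not S.
(B) contains a methylthio ether (-SCH3), which satisfies every atom and bond constraint.
(C) has a methoxy ether (-OCH3) but the bridging atom is O, not S.
(D) has a methoxy ether (-OCH3) but the bridging atom is O, not S.
So the answer is (B).

B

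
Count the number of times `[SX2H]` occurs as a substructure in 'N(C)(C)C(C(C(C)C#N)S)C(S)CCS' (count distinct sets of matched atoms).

3

[SX2H] is the SMARTS for a thiol: an aliphatic sulfur with two connections, one being H.
The molecule carries 3 separate instances of a thiol (-SH) meeting every constraint; each maps to a distinct set of atoms, giving 3 matches.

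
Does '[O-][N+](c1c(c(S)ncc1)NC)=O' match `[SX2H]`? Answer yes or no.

Yes

The pattern [SX2H] describes an aliphatic sulfur with two connections, one being H — a thiol.
The molecule carries a thiol (-SH), whose atoms satisfy every constraint of the query, so the pattern matches.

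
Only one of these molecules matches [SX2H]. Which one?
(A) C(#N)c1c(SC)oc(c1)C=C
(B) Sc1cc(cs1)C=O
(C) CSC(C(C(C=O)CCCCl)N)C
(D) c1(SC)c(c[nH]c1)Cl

B

[SX2H] describes an aliphatic sulfur with two connections, one being H (a thiol).
(A) has a methylthio ether (-SCH3) but the sulfur has H0 (bonded to two carbons), not H1.
(B) contains a thiol (-SH), which satisfies every atom and bond constraint.
(C) has a methylthio ether (-SCH3) but the sulfur has H0 (bonded to two carbons), not H1.
(D) has a methylthio ether (-SCH3) but the sulfur has H0 (bonded to two carbons), not H1.
So the answer is (B).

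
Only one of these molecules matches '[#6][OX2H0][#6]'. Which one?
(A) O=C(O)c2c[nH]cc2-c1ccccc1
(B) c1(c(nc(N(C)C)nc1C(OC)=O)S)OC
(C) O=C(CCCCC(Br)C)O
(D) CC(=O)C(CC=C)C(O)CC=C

B

[#6][OX2H0][#6] describes an aliphatic oxygen bridging two carbons with no H on the oxygen (an ether).
(A) has a carboxylic acid group (-C(=O)OH) but the -OH oxygen has H1; the =O is OX1, not OX2.
(B) contains a methoxy ether (-OCH3), which satisfies every atom and bond constraint.
(C) has a carboxylic acid group (-C(=O)OH) but the -OH oxygen has H1; the =O is OX1, not OX2.
(D) has a hydroxyl group (-OH) but the oxygen has H1, not H0 bridging two carbons.
So the answer is (B).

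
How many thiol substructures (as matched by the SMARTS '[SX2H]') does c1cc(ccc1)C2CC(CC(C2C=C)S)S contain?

[SX2H] is the SMARTS for a thiol: an aliphatic sulfur with two connections, one being H.
The molecule carries 2 separate instances of a thiol (-SH) meeting every constraint; each maps to a distinct set of atoms, giving 2 matches.

2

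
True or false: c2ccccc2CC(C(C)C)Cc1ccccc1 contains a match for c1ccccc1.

True

The pattern c1ccccc1 describes six aromatic carbons in a ring — a benzene ring.
The molecule carries a phenyl ring, whose atoms satisfy every constraint of the query, so the pattern matches.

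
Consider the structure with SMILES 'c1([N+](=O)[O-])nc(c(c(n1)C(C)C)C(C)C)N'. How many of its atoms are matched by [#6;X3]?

4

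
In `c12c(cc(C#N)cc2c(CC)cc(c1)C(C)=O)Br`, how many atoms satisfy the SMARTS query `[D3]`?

7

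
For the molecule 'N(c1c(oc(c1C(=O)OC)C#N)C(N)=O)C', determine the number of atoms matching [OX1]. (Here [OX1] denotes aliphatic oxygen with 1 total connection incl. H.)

2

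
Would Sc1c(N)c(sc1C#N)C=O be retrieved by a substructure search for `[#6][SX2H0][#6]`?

No

The pattern [#6][SX2H0][#6] describes an aliphatic sulfur bridging two carbons with no H on the sulfur — a thioether.
The closest candidate here is a thiol (-SH), but the sulfur has H1, not H0 bridging two carbons. No other fragment satisfies the full query, so there is no match.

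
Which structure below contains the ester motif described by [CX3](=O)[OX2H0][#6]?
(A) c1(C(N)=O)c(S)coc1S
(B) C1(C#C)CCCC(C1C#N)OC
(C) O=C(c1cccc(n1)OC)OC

[CX3](=O)[OX2H0][#6] describes a carbonyl carbon bonded to an oxygen that is itself bonded to carbon (no H on that O) (an ester).
(A) has a primary amide (-C(=O)NH2) but the carbonyl is bonded to N, not to an O-C linkage.
(B) has a methoxy ether (-OCH3) but the ether oxygen is not adjacent to a C=O carbon.
(C) contains a methyl-ester group (-C(=O)OCH3), which satisfies every atom and bond constraint.
So the answer is (C).

C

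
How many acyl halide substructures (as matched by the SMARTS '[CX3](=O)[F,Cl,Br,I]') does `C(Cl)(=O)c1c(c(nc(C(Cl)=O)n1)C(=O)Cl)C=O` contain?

3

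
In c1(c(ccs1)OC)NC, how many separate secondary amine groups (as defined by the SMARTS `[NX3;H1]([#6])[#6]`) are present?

1

[NX3;H1]([#6])[#6] is the SMARTS for a secondary amine: a trivalent nitrogen with one H, bonded to two carbons.
Exactly one fragment in the molecule meets all constraints, giving 1 match.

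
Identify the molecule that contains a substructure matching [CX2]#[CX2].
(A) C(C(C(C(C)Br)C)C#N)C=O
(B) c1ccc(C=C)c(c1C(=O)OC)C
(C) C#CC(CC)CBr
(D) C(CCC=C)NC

C

[CX2]#[CX2] describes a carbon-carbon triple bond (an alkyne).
(A) has a nitrile (-C#N) but the triple bond is C#N, not C#C.
(B) has a vinyl group (-CH=CH2) but the C=C is a double bond; both carbons are CX3, not CX2.
(C) contains an ethynyl group (-C#CH), which satisfies every atom and bond constraint.
(D) has a vinyl group (-CH=CH2) but the C=C is a double bond; both carbons are CX3, not CX2.
So the answer is (C).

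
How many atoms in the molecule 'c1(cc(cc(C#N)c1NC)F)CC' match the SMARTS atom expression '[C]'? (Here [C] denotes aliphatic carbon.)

4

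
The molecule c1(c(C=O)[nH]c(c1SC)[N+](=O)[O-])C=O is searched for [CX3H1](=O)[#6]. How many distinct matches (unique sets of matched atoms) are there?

2

[CX3H1](=O)[#6] is the SMARTS for an aldehyde: an sp2 carbon with one H, double-bonded to O and single-bonded to carbon.
The molecule carries 2 separate instances of an aldehyde (-CHO) meeting every constraint; each maps to a distinct set of atoms, giving 2 matches.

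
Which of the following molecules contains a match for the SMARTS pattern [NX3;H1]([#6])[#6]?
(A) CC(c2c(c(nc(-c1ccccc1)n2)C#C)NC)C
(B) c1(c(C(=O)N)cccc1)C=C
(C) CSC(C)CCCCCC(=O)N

A

[NX3;H1]([#6])[#6] describes a trivalent nitrogen with one H, bonded to two carbons (a secondary amine).
(A) contains an N-methylamino group (-NHCH3), which satisfies every atom and bond constraint.
(B) has a primary amide (-C(=O)NH2) but the -C(=O)NH2 nitrogen has H2, not H1.
(C) has a primary amide (-C(=O)NH2) but the -C(=O)NH2 nitrogen has H2, not H1.
So the answer is (A).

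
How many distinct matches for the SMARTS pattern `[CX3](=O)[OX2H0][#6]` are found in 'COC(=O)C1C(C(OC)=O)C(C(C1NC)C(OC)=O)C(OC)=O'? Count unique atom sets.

4

[CX3](=O)[OX2H0][#6] is the SMARTS for an ester: a carbonyl carbon bonded to an oxygen that is itself bonded to carbon (no H on that O).
The molecule carries 4 separate instances of a methyl-ester group (-C(=O)OCH3) meeting every constraint; each maps to a distinct set of atoms, giving 4 matches.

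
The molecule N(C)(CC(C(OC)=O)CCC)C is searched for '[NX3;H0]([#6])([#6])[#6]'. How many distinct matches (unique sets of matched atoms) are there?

[NX3;H0]([#6])([#6])[#6] is the SMARTS for a tertiary amine: a trivalent nitrogen with no H, bonded to three carbons.
Exactly one fragment in the molecule meets all constraints, giving 1 match.

1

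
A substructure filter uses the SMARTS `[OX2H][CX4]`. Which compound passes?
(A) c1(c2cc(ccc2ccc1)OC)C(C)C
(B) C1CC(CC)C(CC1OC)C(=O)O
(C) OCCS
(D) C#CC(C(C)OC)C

C

[OX2H][CX4] describes a hydroxyl oxygen bound to an sp3 (X4) carbon (an aliphatic alcohol).
(A) has a methoxy ether (-OCH3) but the oxygen has H0 (ether), not H1.
(B) has a carboxylic acid group (-C(=O)OH) but the -OH is on a CX3 carbonyl carbon, not a CX4 carbon.
(C) contains a hydroxyl group (-OH), which satisfies every atom and bond constraint.
(D) has a methoxy ether (-OCH3) but the oxygen has H0 (ether), not H1.
So the answer is (C).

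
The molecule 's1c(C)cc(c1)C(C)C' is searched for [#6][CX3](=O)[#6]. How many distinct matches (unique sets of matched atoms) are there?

0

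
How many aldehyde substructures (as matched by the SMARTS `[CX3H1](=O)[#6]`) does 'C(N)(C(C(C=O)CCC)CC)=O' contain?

1

[CX3H1](=O)[#6] is the SMARTS for an aldehyde: an sp2 carbon with one H, double-bonded to O and single-bonded to carbon.
Exactly one fragment in the molecule meets all constraints, giving 1 match.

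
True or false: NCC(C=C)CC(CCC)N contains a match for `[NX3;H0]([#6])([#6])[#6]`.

False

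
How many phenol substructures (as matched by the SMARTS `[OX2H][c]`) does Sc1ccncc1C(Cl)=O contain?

[OX2H][c] is the SMARTS for a phenol: a hydroxyl oxygen attached to an aromatic carbon.
No fragment in the molecule satisfies every constraint, giving 0 matches.

0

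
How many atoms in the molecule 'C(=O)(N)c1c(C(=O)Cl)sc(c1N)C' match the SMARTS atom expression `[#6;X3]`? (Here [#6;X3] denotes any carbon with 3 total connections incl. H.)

6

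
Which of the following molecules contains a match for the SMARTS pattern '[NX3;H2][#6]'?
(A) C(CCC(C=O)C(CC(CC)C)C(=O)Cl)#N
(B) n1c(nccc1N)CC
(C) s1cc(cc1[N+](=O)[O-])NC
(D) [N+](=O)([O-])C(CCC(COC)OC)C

B

[NX3;H2][#6] describes a trivalent nitrogen with two H attached to carbon (a primary amine).
(A) has a nitrile (-C#N) but the nitrogen is NX1 (triple-bonded), not NX3 with two H.
(B) contains a primary amino group (-NH2), which satisfies every atom and bond constraint.
(C) has a nitro group (-[N+](=O)[O-]) but the nitrogen is [N+] with no H, not NX3H2.
(D) has a nitro group (-[N+](=O)[O-]) but the nitrogen is [N+] with no H, not NX3H2.
So the answer is (B).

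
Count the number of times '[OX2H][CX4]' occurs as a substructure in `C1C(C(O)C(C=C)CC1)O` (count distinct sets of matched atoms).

2

[OX2H][CX4] is the SMARTS for an aliphatic alcohol: a hydroxyl oxygen bound to an sp3 (X4) carbon.
The molecule carries 2 separate instances of a hydroxyl group (-OH) meeting every constraint; each maps to a distinct set of atoms, giving 2 matches.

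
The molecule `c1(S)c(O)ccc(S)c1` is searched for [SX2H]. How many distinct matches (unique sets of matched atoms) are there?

2

[SX2H] is the SMARTS for a thiol: an aliphatic sulfur with two connections, one being H.
The molecule carries 2 separate instances of a thiol (-SH) meeting every constraint; each maps to a distinct set of atoms, giving 2 matches.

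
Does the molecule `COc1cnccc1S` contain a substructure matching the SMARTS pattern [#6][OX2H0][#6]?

The pattern [#6][OX2H0][#6] describes an aliphatic oxygen bridging two carbons with no H on the oxygen — an ether.
The molecule carries a methoxy ether (-OCH3), whose atoms satisfy every constraint of the query, so the pattern matches.

Yes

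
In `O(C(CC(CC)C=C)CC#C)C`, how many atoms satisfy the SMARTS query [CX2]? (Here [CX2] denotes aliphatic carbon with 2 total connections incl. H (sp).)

2

Check the 12 heavy atoms by environment: 7× C (X4) → no; 2× C (X3) → no; 1× O (X2) → no; 2× C (X2) → match.
That gives 2 matching atoms.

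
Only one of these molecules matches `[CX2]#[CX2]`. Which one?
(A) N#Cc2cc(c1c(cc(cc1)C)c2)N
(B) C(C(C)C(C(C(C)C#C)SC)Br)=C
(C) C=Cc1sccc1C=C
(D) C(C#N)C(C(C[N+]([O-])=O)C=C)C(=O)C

B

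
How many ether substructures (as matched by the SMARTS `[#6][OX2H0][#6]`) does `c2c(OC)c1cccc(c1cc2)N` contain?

1

[#6][OX2H0][#6] is the SMARTS for an ether: an aliphatic oxygen bridging two carbons with no H on the oxygen.
Exactly one fragment in the molecule meets all constraints, giving 1 match.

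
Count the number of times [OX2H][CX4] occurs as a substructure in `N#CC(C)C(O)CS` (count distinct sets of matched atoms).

1

[OX2H][CX4] is the SMARTS for an aliphatic alcohol: a hydroxyl oxygen bound to an sp3 (X4) carbon.
Exactly one fragment in the molecule meets all constraints, giving 1 match.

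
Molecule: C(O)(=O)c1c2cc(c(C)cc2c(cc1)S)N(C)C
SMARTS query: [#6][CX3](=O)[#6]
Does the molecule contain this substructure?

No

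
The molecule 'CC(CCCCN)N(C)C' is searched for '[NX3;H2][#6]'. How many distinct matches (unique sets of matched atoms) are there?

1

[NX3;H2][#6] is the SMARTS for a primary amine: a trivalent nitrogen with two H attached to carbon.
Exactly one fragment in the molecule meets all constraints, giving 1 match.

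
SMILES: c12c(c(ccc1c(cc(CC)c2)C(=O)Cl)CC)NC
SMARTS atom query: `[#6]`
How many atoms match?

Check the 19 heavy atoms by environment: 10× c (aromatic) → match; 1× N → no; 6× C → match; 1× O → no; 1× Cl → no.
Summing the matching environments: 10 + 6 = 16 matching atoms.

16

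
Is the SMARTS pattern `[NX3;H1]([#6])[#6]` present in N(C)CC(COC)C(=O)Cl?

Yes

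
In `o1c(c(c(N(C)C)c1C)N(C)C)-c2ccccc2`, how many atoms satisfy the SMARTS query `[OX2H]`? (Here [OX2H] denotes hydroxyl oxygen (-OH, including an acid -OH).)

0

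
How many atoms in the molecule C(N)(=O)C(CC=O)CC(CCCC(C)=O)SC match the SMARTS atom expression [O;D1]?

Check the 17 heavy atoms by environment: 6× C (D2) → no; 4× C (D3) → no; 3× O (D1) → match; 2× C (D1) → no; 1× S (D2) → no; 1× N (D1) → no.
That gives 3 matching atoms.

3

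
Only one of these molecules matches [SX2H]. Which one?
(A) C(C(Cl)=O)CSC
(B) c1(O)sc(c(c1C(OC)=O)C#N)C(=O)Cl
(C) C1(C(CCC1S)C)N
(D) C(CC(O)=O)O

C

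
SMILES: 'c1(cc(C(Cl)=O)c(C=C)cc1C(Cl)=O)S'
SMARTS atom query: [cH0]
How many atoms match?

4

The query [cH0] means: aromatic carbon with no attached hydrogen (substituted or ring-fusion).
Check the 15 heavy atoms by environment: 4× c (aromatic, H0) → match; 2× c (aromatic, H1) → no; 2× C (H0) → no; 2× O (H0) → no; 2× Cl (H0) → no; 1× C (H1) → no; 1× C (H2) → no; 1× S (H1) → no.
That gives 4 matching atoms.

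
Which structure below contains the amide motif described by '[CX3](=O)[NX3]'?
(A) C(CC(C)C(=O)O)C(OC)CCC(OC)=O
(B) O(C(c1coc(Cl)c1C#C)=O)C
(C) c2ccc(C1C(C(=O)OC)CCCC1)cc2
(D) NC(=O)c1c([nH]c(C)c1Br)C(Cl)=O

[CX3](=O)[NX3] describes a carbonyl carbon bonded to a trivalent nitrogen (an amide).
(A) has a methyl-ester group (-C(=O)OCH3) but the carbonyl is bonded to O, not to an NX3 nitrogen.
(B) has a methyl-ester group (-C(=O)OCH3) but the carbonyl is bonded to O, not to an NX3 nitrogen.
(C) has a methyl-ester group (-C(=O)OCH3) but the carbonyl is bonded to O, not to an NX3 nitrogen.
(D) contains a primary amide (-C(=O)NH2), which satisfies every atom and bond constraint.
So the answer is (D).

D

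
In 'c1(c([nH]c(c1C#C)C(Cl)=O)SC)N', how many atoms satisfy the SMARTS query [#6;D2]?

1

The query [#6;D2] means: any carbon bonded to exactly two heavy atoms.
Check the 13 heavy atoms by environment: 1× n (aromatic, D2) → no; 4× c (aromatic, D3) → no; 1× C (D3) → no; 1× O (D1) → no; 1× Cl (D1) → no; 1× N (D1) → no; 1× S (D2) → no; 2× C (D1) → no; 1× C (D2) → match.
That gives 1 matching atom.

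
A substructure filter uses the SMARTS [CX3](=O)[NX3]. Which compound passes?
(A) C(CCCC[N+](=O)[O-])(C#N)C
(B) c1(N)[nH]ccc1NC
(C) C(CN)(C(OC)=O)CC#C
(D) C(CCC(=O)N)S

[CX3](=O)[NX3] describes a carbonyl carbon bonded to a trivalent nitrogen (an amide).
(A) has a nitrile (-C#N) but the nitrile N is NX1 (triple-bonded), not NX3.
(B) has a primary amino group (-NH2) but the -NH2 is not attached to a carbonyl carbon.
(C) has a methyl-ester group (-C(=O)OCH3) but the carbonyl is bonded to O, not to an NX3 nitrogen.
(D) contains a primary amide (-C(=O)NH2), which satisfies every atom and bond constraint.
So the answer is (D).

D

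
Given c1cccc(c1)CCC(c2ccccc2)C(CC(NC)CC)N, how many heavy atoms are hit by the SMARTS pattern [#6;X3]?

The query [#6;X3] means: any carbon (aromatic or not) with three total connections.
Check the 23 heavy atoms by environment: 9× C (X4) → no; 2× N (X3) → no; 12× c (aromatic, X3) → match.
That gives 12 matching atoms.

12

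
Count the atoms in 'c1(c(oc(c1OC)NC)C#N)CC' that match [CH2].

The query [CH2] means: aliphatic carbon with exactly two hydrogens.
Check the 13 heavy atoms by environment: 1× o (aromatic, H0) → no; 4× c (aromatic, H0) → no; 1× C (H2) → match; 3× C (H3) → no; 1× N (H1) → no; 1× O (H0) → no; 1× C (H0) → no; 1× N (H0) → no.
That gives 1 matching atom.

1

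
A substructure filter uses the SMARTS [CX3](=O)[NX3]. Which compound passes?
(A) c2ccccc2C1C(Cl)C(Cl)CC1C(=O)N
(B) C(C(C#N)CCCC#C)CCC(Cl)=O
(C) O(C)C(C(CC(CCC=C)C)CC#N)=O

A

[CX3](=O)[NX3] describes a carbonyl carbon bonded to a trivalent nitrogen (an amide).
(A) contains a primary amide (-C(=O)NH2), which satisfies every atom and bond constraint.
(B) has a nitrile (-C#N) but the nitrile N is NX1 (triple-bonded), not NX3.
(C) has a nitrile (-C#N) but the nitrile N is NX1 (triple-bonded), not NX3.
So the answer is (A).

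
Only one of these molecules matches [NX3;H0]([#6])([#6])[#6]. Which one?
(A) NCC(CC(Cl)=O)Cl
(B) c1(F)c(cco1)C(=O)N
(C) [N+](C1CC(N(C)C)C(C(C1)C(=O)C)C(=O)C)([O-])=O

[NX3;H0]([#6])([#6])[#6] describes a trivalent nitrogen with no H, bonded to three carbons (a tertiary amine).
(A) has a primary amino group (-NH2) but the nitrogen has H2, not H0 with three carbons.
(B) has a primary amide (-C(=O)NH2) but the amide nitrogen has H2 and only one carbon neighbour.
(C) contains a dimethylamino group (-N(CH3)2), which satisfies every atom and bond constraint.
So the answer is (C).

C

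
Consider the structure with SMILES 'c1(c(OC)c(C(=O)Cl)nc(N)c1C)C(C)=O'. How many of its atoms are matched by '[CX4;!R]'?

3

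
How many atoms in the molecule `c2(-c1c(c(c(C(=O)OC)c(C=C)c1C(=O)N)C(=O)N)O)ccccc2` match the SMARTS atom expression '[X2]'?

2

Check the 25 heavy atoms by environment: 12× c (aromatic, X3) → no; 5× C (X3) → no; 3× O (X1) → no; 2× N (X3) → no; 2× O (X2) → match; 1× C (X4) → no.
That gives 2 matching atoms.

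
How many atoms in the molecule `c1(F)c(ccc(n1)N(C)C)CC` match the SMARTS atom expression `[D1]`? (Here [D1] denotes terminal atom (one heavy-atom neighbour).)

4

The query [D1] means: atom with exactly one heavy-atom neighbour (degree 1).
Check the 12 heavy atoms by environment: 1× n (aromatic, D2) → no; 3× c (aromatic, D3) → no; 2× c (aromatic, D2) → no; 1× F (D1) → match; 1× C (D2) → no; 3× C (D1) → match; 1× N (D3) → no.
Summing the matching environments: 1 + 3 = 4 matching atoms.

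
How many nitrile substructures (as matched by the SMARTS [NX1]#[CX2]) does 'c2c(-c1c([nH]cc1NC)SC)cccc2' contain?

0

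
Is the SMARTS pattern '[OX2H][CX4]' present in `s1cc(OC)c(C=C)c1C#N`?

No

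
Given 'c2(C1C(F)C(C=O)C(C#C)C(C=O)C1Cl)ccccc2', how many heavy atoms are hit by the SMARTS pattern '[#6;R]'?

12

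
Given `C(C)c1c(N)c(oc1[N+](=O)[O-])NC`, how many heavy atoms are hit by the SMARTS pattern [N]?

3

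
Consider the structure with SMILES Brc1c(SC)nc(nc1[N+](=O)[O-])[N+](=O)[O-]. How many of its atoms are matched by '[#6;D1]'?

1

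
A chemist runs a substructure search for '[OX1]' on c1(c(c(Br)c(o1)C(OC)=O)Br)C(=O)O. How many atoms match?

2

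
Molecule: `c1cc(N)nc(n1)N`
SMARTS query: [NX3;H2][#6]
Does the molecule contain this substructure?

Yes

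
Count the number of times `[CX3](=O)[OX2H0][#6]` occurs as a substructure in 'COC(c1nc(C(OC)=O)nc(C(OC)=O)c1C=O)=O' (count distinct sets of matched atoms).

3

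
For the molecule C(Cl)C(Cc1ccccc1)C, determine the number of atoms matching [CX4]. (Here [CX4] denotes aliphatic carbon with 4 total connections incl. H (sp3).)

4

The query [CX4] means: C with X4: aliphatic carbon with exactly 4 total connections (bonds + H).
Check the 11 heavy atoms by environment: 4× C (X4) → match; 6× c (aromatic, X3) → no; 1× Cl (X1) → no.
That gives 4 matching atoms.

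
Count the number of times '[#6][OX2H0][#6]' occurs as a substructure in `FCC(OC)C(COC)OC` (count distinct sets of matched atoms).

3

[#6][OX2H0][#6] is the SMARTS for an ether: an aliphatic oxygen bridging two carbons with no H on the oxygen.
The molecule carries 3 separate instances of a methoxy ether (-OCH3) meeting every constraint; each maps to a distinct set of atoms, giving 3 matches.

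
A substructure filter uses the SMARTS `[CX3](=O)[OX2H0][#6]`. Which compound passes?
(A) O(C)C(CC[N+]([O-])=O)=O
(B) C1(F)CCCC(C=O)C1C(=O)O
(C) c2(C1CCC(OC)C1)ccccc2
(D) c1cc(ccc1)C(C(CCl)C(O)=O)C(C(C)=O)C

[CX3](=O)[OX2H0][#6] describes a carbonyl carbon bonded to an oxygen that is itself bonded to carbon (no H on that O) (an ester).
(A) contains a methyl-ester group (-C(=O)OCH3), which satisfies every atom and bond constraint.
(B) has a carboxylic acid group (-C(=O)OH) but the singly-bonded O carries H (OX2H1, not H0).
(C) has a methoxy ether (-OCH3) but the ether oxygen is not adjacent to a C=O carbon.
(D) has a carboxylic acid group (-C(=O)OH) but the singly-bonded O carries H (OX2H1, not H0).
So the answer is (A).

A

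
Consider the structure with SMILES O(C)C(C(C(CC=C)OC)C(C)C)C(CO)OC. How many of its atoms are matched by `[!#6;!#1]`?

Check the 18 heavy atoms by environment: 14× C → no; 4× O → match.
That gives 4 matching atoms.

4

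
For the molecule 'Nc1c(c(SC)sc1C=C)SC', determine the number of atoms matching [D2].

4

Check the 12 heavy atoms by environment: 1× s (aromatic, D2) → match; 4× c (aromatic, D3) → no; 2× S (D2) → match; 3× C (D1) → no; 1× N (D1) → no; 1× C (D2) → match.
Summing the matching environments: 1 + 2 + 1 = 4 matching atoms.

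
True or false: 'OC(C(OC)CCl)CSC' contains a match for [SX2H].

False

The pattern [SX2H] describes an aliphatic sulfur with two connections, one being H — a thiol.
The closest candidate here is a hydroxyl group (-OH), but it is an -OH, not an -SH. No other fragment satisfies the full query, so there is no match.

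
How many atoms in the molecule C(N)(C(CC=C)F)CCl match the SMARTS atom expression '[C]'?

6

The query [C] means: uppercase C matches aliphatic (non-aromatic) carbon only.
Check the 9 heavy atoms by environment: 6× C → match; 1× F → no; 1× N → no; 1× Cl → no.
That gives 6 matching atoms.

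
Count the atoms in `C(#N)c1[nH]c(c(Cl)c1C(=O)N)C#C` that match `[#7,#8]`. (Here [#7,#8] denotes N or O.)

4

Check the 13 heavy atoms by environment: 1× n (aromatic) → match; 4× c (aromatic) → no; 4× C → no; 2× N → match; 1× O → match; 1× Cl → no.
Summing the matching environments: 1 + 2 + 1 = 4 matching atoms.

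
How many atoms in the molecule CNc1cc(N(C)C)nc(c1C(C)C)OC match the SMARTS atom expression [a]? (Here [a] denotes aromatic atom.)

The query [a] means: a matches any aromatic atom.
Check the 16 heavy atoms by environment: 1× n (aromatic) → match; 5× c (aromatic) → match; 2× N → no; 7× C → no; 1× O → no.
Summing the matching environments: 1 + 5 = 6 matching atoms.

6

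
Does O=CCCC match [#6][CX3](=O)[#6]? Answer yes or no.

The pattern [#6][CX3](=O)[#6] describes a carbonyl carbon (no H) flanked by two carbons — a ketone.
The closest candidate here is an aldehyde (-CHO), but the carbonyl carbon has H1, so it is not flanked by two carbons. No other fragment satisfies the full query, so there is no match.

No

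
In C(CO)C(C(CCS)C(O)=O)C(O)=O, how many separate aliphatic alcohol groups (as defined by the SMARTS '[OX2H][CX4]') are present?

[OX2H][CX4] is the SMARTS for an aliphatic alcohol: a hydroxyl oxygen bound to an sp3 (X4) carbon.
Exactly one fragment in the molecule meets all constraints, giving 1 match.

1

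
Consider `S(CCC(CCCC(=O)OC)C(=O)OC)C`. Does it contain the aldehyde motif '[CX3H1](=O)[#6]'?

The pattern [CX3H1](=O)[#6] describes an sp2 carbon with one H, double-bonded to O and single-bonded to carbon — an aldehyde.
The closest candidate here is a methyl-ester group (-C(=O)OCH3), but the carbonyl carbon has H0, not H1. No other fragment satisfies the full query, so there is no match.

No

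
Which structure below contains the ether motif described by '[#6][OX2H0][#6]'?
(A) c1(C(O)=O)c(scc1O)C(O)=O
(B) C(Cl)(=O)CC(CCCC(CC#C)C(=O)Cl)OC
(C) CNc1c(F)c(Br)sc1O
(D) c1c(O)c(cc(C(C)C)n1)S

B

[#6][OX2H0][#6] describes an aliphatic oxygen bridging two carbons with no H on the oxygen (an ether).
(A) has a hydroxyl group (-OH) but the oxygen has H1, not H0 bridging two carbons.
(B) contains a methoxy ether (-OCH3), which satisfies every atom and bond constraint.
(C) has a hydroxyl group (-OH) but the oxygen has H1, not H0 bridging two carbons.
(D) has a hydroxyl group (-OH) but the oxygen has H1, not H0 bridging two carbons.
So the answer is (B).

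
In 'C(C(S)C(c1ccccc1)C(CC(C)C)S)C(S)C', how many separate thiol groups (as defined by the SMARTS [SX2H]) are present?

3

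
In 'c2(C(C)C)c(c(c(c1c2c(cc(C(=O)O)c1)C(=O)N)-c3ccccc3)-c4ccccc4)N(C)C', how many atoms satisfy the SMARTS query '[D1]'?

8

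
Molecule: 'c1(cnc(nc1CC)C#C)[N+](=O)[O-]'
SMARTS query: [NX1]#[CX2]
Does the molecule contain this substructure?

The pattern [NX1]#[CX2] describes a nitrogen triple-bonded to a two-connected carbon — a nitrile.
The closest candidate here is a nitro group (-[N+](=O)[O-]), but there is no C#N triple bond. No other fragment satisfies the full query, so there is no match.

No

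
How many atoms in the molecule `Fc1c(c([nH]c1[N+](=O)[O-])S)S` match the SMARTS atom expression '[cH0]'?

4

The query [cH0] means: aromatic carbon with no attached hydrogen (substituted or ring-fusion).
Check the 11 heavy atoms by environment: 1× n (aromatic, H1) → no; 4× c (aromatic, H0) → match; 1× N (charge +1, H0) → no; 1× O (charge -1, H0) → no; 1× O (H0) → no; 2× S (H1) → no; 1× F (H0) → no.
That gives 4 matching atoms.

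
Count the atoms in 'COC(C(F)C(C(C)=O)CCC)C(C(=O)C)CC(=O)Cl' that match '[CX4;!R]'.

11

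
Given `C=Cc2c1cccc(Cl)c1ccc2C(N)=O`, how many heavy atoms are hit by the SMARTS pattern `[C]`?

Check the 16 heavy atoms by environment: 10× c (aromatic) → no; 3× C → match; 1× Cl → no; 1× O → no; 1× N → no.
That gives 3 matching atoms.

3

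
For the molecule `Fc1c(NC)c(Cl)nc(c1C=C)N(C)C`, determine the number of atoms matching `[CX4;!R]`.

3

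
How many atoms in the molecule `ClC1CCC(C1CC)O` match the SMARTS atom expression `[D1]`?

3

The query [D1] means: atom with exactly one heavy-atom neighbour (degree 1).
Check the 9 heavy atoms by environment: 3× C (D3) → no; 3× C (D2) → no; 1× Cl (D1) → match; 1× C (D1) → match; 1× O (D1) → match.
Summing the matching environments: 1 + 1 + 1 = 3 matching atoms.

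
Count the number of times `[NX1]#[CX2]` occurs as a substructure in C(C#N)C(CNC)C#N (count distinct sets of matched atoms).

2

[NX1]#[CX2] is the SMARTS for a nitrile: a nitrogen triple-bonded to a two-connected carbon.
The molecule carries 2 separate instances of a nitrile (-C#N) meeting every constraint; each maps to a distinct set of atoms, giving 2 matches.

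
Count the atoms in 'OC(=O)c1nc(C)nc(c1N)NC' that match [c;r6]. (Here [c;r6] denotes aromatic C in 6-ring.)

4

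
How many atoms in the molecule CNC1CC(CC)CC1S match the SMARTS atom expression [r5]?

The query [r5] means: r5 matches atoms in a five-membered ring.
Check the 10 heavy atoms by environment: 5× C (in 5-ring) → match; 1× S (acyclic) → no; 1× N (acyclic) → no; 3× C (acyclic) → no.
That gives 5 matching atoms.

5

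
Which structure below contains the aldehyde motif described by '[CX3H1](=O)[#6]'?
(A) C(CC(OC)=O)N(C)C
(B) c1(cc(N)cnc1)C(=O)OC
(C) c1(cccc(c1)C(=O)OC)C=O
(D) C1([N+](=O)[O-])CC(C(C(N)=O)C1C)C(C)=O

C

[CX3H1](=O)[#6] describes an sp2 carbon with one H, double-bonded to O and single-bonded to carbon (an aldehyde).
(A) has a methyl-ester group (-C(=O)OCH3) but the carbonyl carbon has H0, not H1.
(B) has a methyl-ester group (-C(=O)OCH3) but the carbonyl carbon has H0, not H1.
(C) contains an aldehyde (-CHO), which satisfies every atom and bond constraint.
(D) has an acetyl/ketone group (-C(=O)CH3) but the carbonyl carbon has H0 (two carbon neighbours), not H1.
So the answer is (C).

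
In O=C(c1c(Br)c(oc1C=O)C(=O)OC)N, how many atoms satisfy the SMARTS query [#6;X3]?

The query [#6;X3] means: any carbon (aromatic or not) with three total connections.
Check the 15 heavy atoms by environment: 1× o (aromatic, X2) → no; 4× c (aromatic, X3) → match; 3× C (X3) → match; 3× O (X1) → no; 1× N (X3) → no; 1× Br (X1) → no; 1× O (X2) → no; 1× C (X4) → no.
Summing the matching environments: 4 + 3 = 7 matching atoms.

7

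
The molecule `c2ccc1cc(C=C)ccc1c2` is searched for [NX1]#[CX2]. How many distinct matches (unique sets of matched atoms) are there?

0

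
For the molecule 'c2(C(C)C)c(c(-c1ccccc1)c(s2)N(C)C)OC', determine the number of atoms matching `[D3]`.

Check the 19 heavy atoms by environment: 1× s (aromatic, D2) → no; 5× c (aromatic, D3) → match; 5× c (aromatic, D2) → no; 1× O (D2) → no; 5× C (D1) → no; 1× C (D3) → match; 1× N (D3) → match.
Summing the matching environments: 5 + 1 + 1 = 7 matching atoms.

7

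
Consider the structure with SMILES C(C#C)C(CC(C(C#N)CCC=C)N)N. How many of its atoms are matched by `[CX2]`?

The query [CX2] means: C with X2: aliphatic carbon with exactly 2 total connections.
Check the 15 heavy atoms by environment: 7× C (X4) → no; 3× C (X2) → match; 1× N (X1) → no; 2× N (X3) → no; 2× C (X3) → no.
That gives 3 matching atoms.

3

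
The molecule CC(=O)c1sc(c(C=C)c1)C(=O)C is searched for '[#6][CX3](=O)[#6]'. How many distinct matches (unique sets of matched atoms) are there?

[#6][CX3](=O)[#6] is the SMARTS for a ketone: a carbonyl carbon (no H) flanked by two carbons.
The molecule carries 2 separate instances of an acetyl/ketone group (-C(=O)CH3) meeting every constraint; each maps to a distinct set of atoms, giving 2 matches.

2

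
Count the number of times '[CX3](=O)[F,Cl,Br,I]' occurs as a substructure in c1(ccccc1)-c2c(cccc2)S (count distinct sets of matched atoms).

0

[CX3](=O)[F,Cl,Br,I] is the SMARTS for an acyl halide: a carbonyl carbon bonded to a halogen.
No fragment in the molecule satisfies every constraint, giving 0 matches.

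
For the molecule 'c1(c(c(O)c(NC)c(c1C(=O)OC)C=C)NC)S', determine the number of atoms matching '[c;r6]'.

6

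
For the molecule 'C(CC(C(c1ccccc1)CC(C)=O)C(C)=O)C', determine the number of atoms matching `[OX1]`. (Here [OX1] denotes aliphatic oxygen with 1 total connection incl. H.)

The query [OX1] means: aliphatic oxygen with one total connection — typically a carbonyl =O or an oxide.
Check the 18 heavy atoms by environment: 8× C (X4) → no; 6× c (aromatic, X3) → no; 2× C (X3) → no; 2× O (X1) → match.
That gives 2 matching atoms.

2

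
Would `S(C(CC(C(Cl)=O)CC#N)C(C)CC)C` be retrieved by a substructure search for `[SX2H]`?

No

The pattern [SX2H] describes an aliphatic sulfur with two connections, one being H — a thiol.
The closest candidate here is a methylthio ether (-SCH3), but the sulfur has H0 (bonded to two carbons), not H1. No other fragment satisfies the full query, so there is no match.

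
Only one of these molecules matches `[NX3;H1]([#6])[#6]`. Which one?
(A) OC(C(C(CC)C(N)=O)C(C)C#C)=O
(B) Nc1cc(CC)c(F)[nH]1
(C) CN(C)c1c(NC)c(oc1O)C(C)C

[NX3;H1]([#6])[#6] describes a trivalent nitrogen with one H, bonded to two carbons (a secondary amine).
(A) has a primary amide (-C(=O)NH2) but the -C(=O)NH2 nitrogen has H2, not H1.
(B) has a primary amino group (-NH2) but the nitrogen has H2 and only one carbon neighbour.
(C) contains an N-methylamino group (-NHCH3), which satisfies every atom and bond constraint.
So the answer is (C).

C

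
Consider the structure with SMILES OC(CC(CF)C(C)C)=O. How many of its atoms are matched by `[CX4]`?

6

The query [CX4] means: C with X4: aliphatic carbon with exactly 4 total connections (bonds + H).
Check the 10 heavy atoms by environment: 6× C (X4) → match; 1× F (X1) → no; 1× C (X3) → no; 1× O (X1) → no; 1× O (X2) → no.
That gives 6 matching atoms.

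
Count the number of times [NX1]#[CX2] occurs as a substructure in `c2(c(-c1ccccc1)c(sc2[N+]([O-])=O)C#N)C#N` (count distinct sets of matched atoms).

2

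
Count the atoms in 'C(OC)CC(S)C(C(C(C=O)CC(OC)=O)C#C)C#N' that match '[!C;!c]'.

6

The query [!C;!c] means: neither aliphatic nor aromatic carbon — same as [!#6].
Check the 20 heavy atoms by environment: 14× C → no; 4× O → match; 1× N → match; 1× S → match.
Summing the matching environments: 4 + 1 + 1 = 6 matching atoms.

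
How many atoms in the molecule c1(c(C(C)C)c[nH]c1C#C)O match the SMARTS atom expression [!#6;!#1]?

2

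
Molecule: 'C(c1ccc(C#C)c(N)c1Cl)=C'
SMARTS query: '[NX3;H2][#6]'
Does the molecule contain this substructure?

Yes

The pattern [NX3;H2][#6] describes a trivalent nitrogen with two H attached to carbon — a primary amine.
The molecule carries a primary amino group (-NH2), whose atoms satisfy every constraint of the query, so the pattern matches.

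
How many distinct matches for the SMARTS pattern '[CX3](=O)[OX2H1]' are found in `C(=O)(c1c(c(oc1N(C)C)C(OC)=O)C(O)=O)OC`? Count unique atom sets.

1

[CX3](=O)[OX2H1] is the SMARTS for a carboxylic acid: an sp2 carbon double-bonded to O and single-bonded to an -OH oxygen.
Exactly one fragment in the molecule meets all constraints, giving 1 match.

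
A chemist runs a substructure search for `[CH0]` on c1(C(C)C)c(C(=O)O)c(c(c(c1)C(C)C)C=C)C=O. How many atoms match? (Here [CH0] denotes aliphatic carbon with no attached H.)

1

The query [CH0] means: aliphatic carbon with no attached hydrogen.
Check the 19 heavy atoms by environment: 1× c (aromatic, H1) → no; 5× c (aromatic, H0) → no; 4× C (H1) → no; 4× C (H3) → no; 1× C (H0) → match; 2× O (H0) → no; 1× O (H1) → no; 1× C (H2) → no.
That gives 1 matching atom.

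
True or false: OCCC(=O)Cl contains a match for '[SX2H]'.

The pattern [SX2H] describes an aliphatic sulfur with two connections, one being H — a thiol.
The closest candidate here is a hydroxyl group (-OH), but it is an -OH, not an -SH. No other fragment satisfies the full query, so there is no match.

False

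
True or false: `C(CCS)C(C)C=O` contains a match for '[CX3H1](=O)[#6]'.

True

The pattern [CX3H1](=O)[#6] describes an sp2 carbon with one H, double-bonded to O and single-bonded to carbon — an aldehyde.
The molecule carries an aldehyde (-CHO), whose atoms satisfy every constraint of the query, so the pattern matches.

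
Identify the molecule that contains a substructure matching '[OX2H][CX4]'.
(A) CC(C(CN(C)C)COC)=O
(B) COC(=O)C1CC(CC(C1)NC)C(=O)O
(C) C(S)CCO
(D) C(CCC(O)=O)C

[OX2H][CX4] describes a hydroxyl oxygen bound to an sp3 (X4) carbon (an aliphatic alcohol).
(A) has a methoxy ether (-OCH3) but the oxygen has H0 (ether), not H1.
(B) has a carboxylic acid group (-C(=O)OH) but the -OH is on a CX3 carbonyl carbon, not a CX4 carbon.
(C) contains a hydroxyl group (-OH), which satisfies every atom and bond constraint.
(D) has a carboxylic acid group (-C(=O)OH) but the -OH is on a CX3 carbonyl carbon, not a CX4 carbon.
So the answer is (C).

C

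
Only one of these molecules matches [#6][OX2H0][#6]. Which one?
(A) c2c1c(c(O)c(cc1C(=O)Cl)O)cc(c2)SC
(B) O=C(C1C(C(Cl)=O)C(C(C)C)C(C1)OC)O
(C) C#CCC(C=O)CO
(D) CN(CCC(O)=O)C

B

[#6][OX2H0][#6] describes an aliphatic oxygen bridging two carbons with no H on the oxygen (an ether).
(A) has a hydroxyl group (-OH) but the oxygen has H1, not H0 bridging two carbons.
(B) contains a methoxy ether (-OCH3), which satisfies every atom and bond constraint.
(C) has a hydroxyl group (-OH) but the oxygen has H1, not H0 bridging two carbons.
(D) has a carboxylic acid group (-C(=O)OH) but the -OH oxygen has H1; the =O is OX1, not OX2.
So the answer is (B).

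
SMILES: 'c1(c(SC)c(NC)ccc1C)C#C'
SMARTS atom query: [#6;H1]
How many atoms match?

3

The query [#6;H1] means: any carbon bearing exactly one hydrogen.
Check the 13 heavy atoms by environment: 4× c (aromatic, H0) → no; 2× c (aromatic, H1) → match; 1× S (H0) → no; 3× C (H3) → no; 1× C (H0) → no; 1× C (H1) → match; 1× N (H1) → no.
Summing the matching environments: 2 + 1 = 3 matching atoms.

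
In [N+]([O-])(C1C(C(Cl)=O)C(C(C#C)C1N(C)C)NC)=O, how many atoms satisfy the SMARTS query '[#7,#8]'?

The query [#7,#8] means: nitrogen or oxygen (comma = OR).
Check the 18 heavy atoms by environment: 11× C → no; 2× N → match; 2× O → match; 1× Cl → no; 1× N (charge +1) → match; 1× O (charge -1) → match.
Summing the matching environments: 2 + 2 + 1 + 1 = 6 matching atoms.

6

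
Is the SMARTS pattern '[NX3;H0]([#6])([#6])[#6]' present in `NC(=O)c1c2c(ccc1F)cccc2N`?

No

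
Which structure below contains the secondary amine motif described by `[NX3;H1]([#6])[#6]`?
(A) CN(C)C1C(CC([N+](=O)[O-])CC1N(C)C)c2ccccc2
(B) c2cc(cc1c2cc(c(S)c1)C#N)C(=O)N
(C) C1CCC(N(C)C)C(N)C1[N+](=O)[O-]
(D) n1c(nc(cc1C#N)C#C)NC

[NX3;H1]([#6])[#6] describes a trivalent nitrogen with one H, bonded to two carbons (a secondary amine).
(A) has a dimethylamino group (-N(CH3)2) but the nitrogen has H0, not H1.
(B) has a primary amide (-C(=O)NH2) but the -C(=O)NH2 nitrogen has H2, not H1.
(C) has a dimethylamino group (-N(CH3)2) but the nitrogen has H0, not H1.
(D) contains an N-methylamino group (-NHCH3), which satisfies every atom and bond constraint.
So the answer is (D).

D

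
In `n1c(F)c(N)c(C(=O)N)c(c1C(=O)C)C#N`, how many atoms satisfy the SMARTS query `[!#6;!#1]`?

7

Check the 16 heavy atoms by environment: 1× n (aromatic) → match; 5× c (aromatic) → no; 3× N → match; 4× C → no; 2× O → match; 1× F → match.
Summing the matching environments: 1 + 3 + 2 + 1 = 7 matching atoms.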